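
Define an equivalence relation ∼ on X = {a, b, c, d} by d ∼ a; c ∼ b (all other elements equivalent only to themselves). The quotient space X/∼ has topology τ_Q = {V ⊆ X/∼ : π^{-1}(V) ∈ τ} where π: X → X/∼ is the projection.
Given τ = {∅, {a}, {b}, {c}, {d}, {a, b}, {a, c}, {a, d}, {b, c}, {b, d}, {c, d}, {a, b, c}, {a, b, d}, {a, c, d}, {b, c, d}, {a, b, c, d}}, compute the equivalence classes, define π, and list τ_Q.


X/∼ = {[a=d], [b=c]}; |τ_Q| = 4.

Equivalence classes: [a=d], [b=c].
Quotient map π: X → X/∼ sends a ↦ [a=d], b ↦ [b=c], c ↦ [b=c], d ↦ [a=d].
For each subset V ⊆ X/∼, compute π^{-1}(V) ⊆ X and check whether π^{-1}(V) ∈ τ. V is open in τ_Q iff π^{-1}(V) ∈ τ.
  V = {}: π^{-1}(V) = ∅ ∈ τ ✓.
  V = {[a=d]}: π^{-1}(V) = {a, d} ∈ τ ✓.
  V = {[b=c]}: π^{-1}(V) = {b, c} ∈ τ ✓.
  V = {[a=d], [b=c]}: π^{-1}(V) = {a, b, c, d} ∈ τ ✓.
Open sets in the quotient: τ_Q = {{}, {[a=d]}, {[b=c]}, {[a=d], [b=c]}} (4 elements).


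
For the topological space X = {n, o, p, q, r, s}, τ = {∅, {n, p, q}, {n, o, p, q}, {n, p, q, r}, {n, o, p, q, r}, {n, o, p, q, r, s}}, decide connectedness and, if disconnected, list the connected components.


(X, τ) is connected.

Find clopen sets (U ∈ τ with X ∖ U ∈ τ):
  U = ∅, X ∖ U = {n, o, p, q, r, s} — both open, so U is clopen.
  U = {n, o, p, q, r, s}, X ∖ U = ∅ — both open, so U is clopen.
Only trivial clopens (∅ and X) exist, so (X, τ) is connected.
Compute connected components by grouping points that agree on all clopens:
  component: {n, o, p, q, r, s}


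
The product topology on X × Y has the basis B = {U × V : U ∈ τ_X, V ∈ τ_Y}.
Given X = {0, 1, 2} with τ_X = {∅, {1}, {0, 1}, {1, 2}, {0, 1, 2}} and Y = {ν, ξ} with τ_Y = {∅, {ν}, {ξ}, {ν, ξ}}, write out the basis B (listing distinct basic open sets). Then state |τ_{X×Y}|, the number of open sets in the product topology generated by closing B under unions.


Basis B = {∅ × ∅, {1} × {ν}, {1} × {ξ}, {0, 1} × {ν}, {0, 1} × {ξ}, {1} × {ν, ξ}, {1, 2} × {ν}, {1, 2} × {ξ}, {0, 1, 2} × {ν}, {0, 1, 2} × {ξ}, {0, 1} × {ν, ξ}, {1, 2} × {ν, ξ}, {0, 1, 2} × {ν, ξ}}; |τ_{X×Y}| = 25.

Enumerate products U × V with U ∈ τ_X, V ∈ τ_Y (deduplicated):
  ∅ × ∅ = {} (∅)
  {1} × {ν} = {(1,ν)}
  {1} × {ξ} = {(1,ξ)}
  {0, 1} × {ν} = {(0,ν), (1,ν)}
  {0, 1} × {ξ} = {(0,ξ), (1,ξ)}
  {1} × {ν, ξ} = {(1,ν), (1,ξ)}
  {1, 2} × {ν} = {(1,ν), (2,ν)}
  {1, 2} × {ξ} = {(1,ξ), (2,ξ)}
  {0, 1, 2} × {ν} = {(0,ν), (1,ν), (2,ν)}
  {0, 1, 2} × {ξ} = {(0,ξ), (1,ξ), (2,ξ)}
  {0, 1} × {ν, ξ} = {(0,ν), (0,ξ), (1,ν), (1,ξ)}
  {1, 2} × {ν, ξ} = {(1,ν), (1,ξ), (2,ν), (2,ξ)}
  {0, 1, 2} × {ν, ξ} = {(0,ν), (0,ξ), (1,ν), (1,ξ), (2,ν), (2,ξ)}
These 13 distinct sets form the basis B.
Close under arbitrary unions to get τ_{X×Y}; counting gives |τ_{X×Y}| = 25.


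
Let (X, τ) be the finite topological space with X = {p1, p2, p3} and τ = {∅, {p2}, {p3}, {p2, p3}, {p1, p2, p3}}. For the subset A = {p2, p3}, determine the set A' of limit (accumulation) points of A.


A' = {p1}

For each x ∈ X, list the open sets U ∈ τ with x ∈ U, then check whether U ∩ (A ∖ {x}) ≠ ∅ for every such U.
  x = p1: opens ∋ x are {p1, p2, p3}; each meets A ∖ {p1}, so x IS a limit point.
  x = p2: open {p2} ∋ x has {p2} ∩ (A ∖ {p2}) = ∅, so x is NOT a limit point.
  x = p3: open {p3} ∋ x has {p3} ∩ (A ∖ {p3}) = ∅, so x is NOT a limit point.
Collecting: A' = {p1}.


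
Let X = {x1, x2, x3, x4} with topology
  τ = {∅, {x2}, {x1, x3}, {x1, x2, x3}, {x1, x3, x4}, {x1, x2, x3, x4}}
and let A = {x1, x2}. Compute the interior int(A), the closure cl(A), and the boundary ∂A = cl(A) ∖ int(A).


int(A) = {x2}, cl(A) = {x1, x2, x3, x4}, ∂A = {x1, x3, x4}.

Closed sets in (X, τ) are complements of opens:
  closed(X, τ) = {∅, {x2}, {x4}, {x2, x4}, {x1, x3, x4}, {x1, x2, x3, x4}}.
int(A) = ⋃ {U ∈ τ : U ⊆ A}. Opens contained in A: ∅, {x2}.
Taking the union of these: int(A) = {x2}.
cl(A) = ⋂ {C closed : A ⊆ C}. Closed sets containing A: {x1, x2, x3, x4}.
Intersecting these: cl(A) = {x1, x2, x3, x4}.
∂A = cl(A) ∖ int(A) = {x1, x2, x3, x4} ∖ {x2} = {x1, x3, x4}.


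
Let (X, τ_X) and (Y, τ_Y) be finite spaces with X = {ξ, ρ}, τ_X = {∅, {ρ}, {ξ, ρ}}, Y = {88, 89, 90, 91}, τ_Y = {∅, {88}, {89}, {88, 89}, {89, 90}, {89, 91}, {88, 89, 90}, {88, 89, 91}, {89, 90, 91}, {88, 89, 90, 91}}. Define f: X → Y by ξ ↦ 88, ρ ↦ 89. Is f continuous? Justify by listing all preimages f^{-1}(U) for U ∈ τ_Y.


f is NOT continuous.

Compute f^{-1}(U) for each U ∈ τ_Y:
  U = ∅: f^{-1}(U) = ∅ ∈ τ_X ✓.
  U = {88}: f^{-1}(U) = {ξ} ∉ τ_X ✗.
  U = {89}: f^{-1}(U) = {ρ} ∈ τ_X ✓.
  U = {88, 89}: f^{-1}(U) = {ξ, ρ} ∈ τ_X ✓.
  U = {89, 90}: f^{-1}(U) = {ρ} ∈ τ_X ✓.
  U = {89, 91}: f^{-1}(U) = {ρ} ∈ τ_X ✓.
  U = {88, 89, 90}: f^{-1}(U) = {ξ, ρ} ∈ τ_X ✓.
  U = {88, 89, 91}: f^{-1}(U) = {ξ, ρ} ∈ τ_X ✓.
  U = {89, 90, 91}: f^{-1}(U) = {ρ} ∈ τ_X ✓.
  U = {88, 89, 90, 91}: f^{-1}(U) = {ξ, ρ} ∈ τ_X ✓.
Found U = {88} with f^{-1}(U) = {ξ} not in τ_X. Therefore f is NOT continuous.


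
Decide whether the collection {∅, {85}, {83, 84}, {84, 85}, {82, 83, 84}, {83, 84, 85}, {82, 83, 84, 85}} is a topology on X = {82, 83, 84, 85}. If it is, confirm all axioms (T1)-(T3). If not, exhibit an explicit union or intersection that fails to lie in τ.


τ is NOT a topology on X.

Axiom (T1): ∅ ∈ τ? Yes; X ∈ τ? Yes.
Axiom (T2/T3): check pairwise unions and intersections of members of τ.
Counterexample for (T3): {83, 84} ∩ {84, 85} = {84} ∉ τ. Therefore τ is NOT a topology.


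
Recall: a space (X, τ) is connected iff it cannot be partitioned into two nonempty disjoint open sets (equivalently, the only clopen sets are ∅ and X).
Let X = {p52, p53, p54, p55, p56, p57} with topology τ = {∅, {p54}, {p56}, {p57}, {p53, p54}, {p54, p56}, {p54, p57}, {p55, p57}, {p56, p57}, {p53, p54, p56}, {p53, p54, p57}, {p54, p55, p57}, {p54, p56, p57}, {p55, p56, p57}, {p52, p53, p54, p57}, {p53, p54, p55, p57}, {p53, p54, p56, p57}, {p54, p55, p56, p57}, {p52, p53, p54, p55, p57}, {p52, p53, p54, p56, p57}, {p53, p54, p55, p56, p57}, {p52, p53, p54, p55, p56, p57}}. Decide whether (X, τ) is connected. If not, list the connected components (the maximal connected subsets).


(X, τ) is disconnected; components = [{p56}, {p52, p53, p54, p55, p57}].

Find clopen sets (U ∈ τ with X ∖ U ∈ τ):
  U = ∅, X ∖ U = {p52, p53, p54, p55, p56, p57} — both open, so U is clopen.
  U = {p56}, X ∖ U = {p52, p53, p54, p55, p57} — both open, so U is clopen.
  U = {p52, p53, p54, p55, p57}, X ∖ U = {p56} — both open, so U is clopen.
  U = {p52, p53, p54, p55, p56, p57}, X ∖ U = ∅ — both open, so U is clopen.
Nontrivial clopen(s) exist: e.g. {p56}. So (X, τ) is disconnected.
Compute connected components by grouping points that agree on all clopens:
  component: {p56}
  component: {p52, p53, p54, p55, p57}


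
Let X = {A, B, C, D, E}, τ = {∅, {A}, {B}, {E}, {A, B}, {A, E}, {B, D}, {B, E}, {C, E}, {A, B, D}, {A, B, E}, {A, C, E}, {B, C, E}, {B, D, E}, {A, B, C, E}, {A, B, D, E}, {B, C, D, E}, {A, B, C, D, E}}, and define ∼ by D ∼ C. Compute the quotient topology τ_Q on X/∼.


X/∼ = {[A], [B], [C=D], [E]}; |τ_Q| = 10.

Equivalence classes: [A], [B], [C=D], [E].
Quotient map π: X → X/∼ sends A ↦ [A], B ↦ [B], C ↦ [C=D], D ↦ [C=D], E ↦ [E].
For each subset V ⊆ X/∼, compute π^{-1}(V) ⊆ X and check whether π^{-1}(V) ∈ τ. V is open in τ_Q iff π^{-1}(V) ∈ τ.
  V = {}: π^{-1}(V) = ∅ ∈ τ ✓.
  V = {[A]}: π^{-1}(V) = {A} ∈ τ ✓.
  V = {[B]}: π^{-1}(V) = {B} ∈ τ ✓.
  V = {[A], [B]}: π^{-1}(V) = {A, B} ∈ τ ✓.
  V = {[C=D]}: π^{-1}(V) = {C, D} ∉ τ ✗.
  V = {[A], [C=D]}: π^{-1}(V) = {A, C, D} ∉ τ ✗.
  V = {[B], [C=D]}: π^{-1}(V) = {B, C, D} ∉ τ ✗.
  V = {[A], [B], [C=D]}: π^{-1}(V) = {A, B, C, D} ∉ τ ✗.
  V = {[E]}: π^{-1}(V) = {E} ∈ τ ✓.
  V = {[A], [E]}: π^{-1}(V) = {A, E} ∈ τ ✓.
  V = {[B], [E]}: π^{-1}(V) = {B, E} ∈ τ ✓.
  V = {[A], [B], [E]}: π^{-1}(V) = {A, B, E} ∈ τ ✓.
  V = {[C=D], [E]}: π^{-1}(V) = {C, D, E} ∉ τ ✗.
  V = {[A], [C=D], [E]}: π^{-1}(V) = {A, C, D, E} ∉ τ ✗.
  V = {[B], [C=D], [E]}: π^{-1}(V) = {B, C, D, E} ∈ τ ✓.
  V = {[A], [B], [C=D], [E]}: π^{-1}(V) = {A, B, C, D, E} ∈ τ ✓.
Open sets in the quotient: τ_Q = {{}, {[A]}, {[B]}, {[A], [B]}, {[E]}, {[A], [E]}, {[B], [E]}, {[A], [B], [E]}, {[B], [C=D], [E]}, {[A], [B], [C=D], [E]}} (10 elements).


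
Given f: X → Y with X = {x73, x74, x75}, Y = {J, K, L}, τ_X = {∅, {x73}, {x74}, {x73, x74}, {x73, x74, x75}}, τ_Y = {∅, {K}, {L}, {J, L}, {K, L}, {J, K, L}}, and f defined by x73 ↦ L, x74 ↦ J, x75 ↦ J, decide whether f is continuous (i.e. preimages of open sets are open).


f IS continuous.

Compute f^{-1}(U) for each U ∈ τ_Y:
  U = ∅: f^{-1}(U) = ∅ ∈ τ_X ✓.
  U = {K}: f^{-1}(U) = ∅ ∈ τ_X ✓.
  U = {L}: f^{-1}(U) = {x73} ∈ τ_X ✓.
  U = {J, L}: f^{-1}(U) = {x73, x74, x75} ∈ τ_X ✓.
  U = {K, L}: f^{-1}(U) = {x73} ∈ τ_X ✓.
  U = {J, K, L}: f^{-1}(U) = {x73, x74, x75} ∈ τ_X ✓.
Every preimage lies in τ_X, so f IS continuous.


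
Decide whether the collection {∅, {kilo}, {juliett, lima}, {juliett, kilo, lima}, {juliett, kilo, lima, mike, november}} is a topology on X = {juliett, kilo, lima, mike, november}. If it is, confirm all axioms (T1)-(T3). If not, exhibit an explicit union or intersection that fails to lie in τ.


τ IS a topology on X.

Axiom (T1): ∅ ∈ τ? Yes; X ∈ τ? Yes.
Axiom (T2/T3): check pairwise unions and intersections of members of τ.
All pairwise intersections and unions checked — each lies in τ. Therefore τ satisfies (T1), (T2), (T3): it IS a topology on X.


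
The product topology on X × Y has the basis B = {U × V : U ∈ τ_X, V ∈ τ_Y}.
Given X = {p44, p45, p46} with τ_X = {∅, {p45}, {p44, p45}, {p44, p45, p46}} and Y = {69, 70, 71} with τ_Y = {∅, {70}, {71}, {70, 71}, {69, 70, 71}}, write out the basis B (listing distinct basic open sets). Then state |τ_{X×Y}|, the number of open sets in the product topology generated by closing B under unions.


Basis B = {∅ × ∅, {p45} × {70}, {p45} × {71}, {p44, p45} × {70}, {p44, p45} × {71}, {p45} × {70, 71}, {p44, p45, p46} × {70}, {p44, p45, p46} × {71}, {p45} × {69, 70, 71}, {p44, p45} × {70, 71}, {p44, p45} × {69, 70, 71}, {p44, p45, p46} × {70, 71}, {p44, p45, p46} × {69, 70, 71}}; |τ_{X×Y}| = 30.

Enumerate products U × V with U ∈ τ_X, V ∈ τ_Y (deduplicated):
  ∅ × ∅ = {} (∅)
  {p45} × {70} = {(p45,70)}
  {p45} × {71} = {(p45,71)}
  {p44, p45} × {70} = {(p44,70), (p45,70)}
  {p44, p45} × {71} = {(p44,71), (p45,71)}
  {p45} × {70, 71} = {(p45,70), (p45,71)}
  {p44, p45, p46} × {70} = {(p44,70), (p45,70), (p46,70)}
  {p44, p45, p46} × {71} = {(p44,71), (p45,71), (p46,71)}
  {p45} × {69, 70, 71} = {(p45,69), (p45,70), (p45,71)}
  {p44, p45} × {70, 71} = {(p44,70), (p44,71), (p45,70), (p45,71)}
  {p44, p45} × {69, 70, 71} = {(p44,69), (p44,70), (p44,71), (p45,69), (p45,70), (p45,71)}
  {p44, p45, p46} × {70, 71} = {(p44,70), (p44,71), (p45,70), (p45,71), (p46,70), (p46,71)}
  {p44, p45, p46} × {69, 70, 71} = {(p44,69), (p44,70), (p44,71), (p45,69), (p45,70), (p45,71), (p46,69), (p46,70), (p46,71)}
These 13 distinct sets form the basis B.
Close under arbitrary unions to get τ_{X×Y}; counting gives |τ_{X×Y}| = 30.


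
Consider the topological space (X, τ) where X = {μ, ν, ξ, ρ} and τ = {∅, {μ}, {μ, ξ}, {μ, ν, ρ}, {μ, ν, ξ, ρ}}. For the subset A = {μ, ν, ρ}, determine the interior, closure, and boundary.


int(A) = {μ, ν, ρ}, cl(A) = {μ, ν, ξ, ρ}, ∂A = {ξ}.

Closed sets in (X, τ) are complements of opens:
  closed(X, τ) = {∅, {ξ}, {ν, ρ}, {ν, ξ, ρ}, {μ, ν, ξ, ρ}}.
int(A) = ⋃ {U ∈ τ : U ⊆ A}. Opens contained in A: ∅, {μ}, {μ, ν, ρ}.
Taking the union of these: int(A) = {μ, ν, ρ}.
cl(A) = ⋂ {C closed : A ⊆ C}. Closed sets containing A: {μ, ν, ξ, ρ}.
Intersecting these: cl(A) = {μ, ν, ξ, ρ}.
∂A = cl(A) ∖ int(A) = {μ, ν, ξ, ρ} ∖ {μ, ν, ρ} = {ξ}.


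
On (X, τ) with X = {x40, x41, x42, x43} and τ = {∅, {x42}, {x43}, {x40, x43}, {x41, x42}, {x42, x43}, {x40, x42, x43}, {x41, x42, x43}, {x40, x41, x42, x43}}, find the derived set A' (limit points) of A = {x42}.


A' = {x41}

For each x ∈ X, list the open sets U ∈ τ with x ∈ U, then check whether U ∩ (A ∖ {x}) ≠ ∅ for every such U.
  x = x40: open {x40, x43} ∋ x has {x40, x43} ∩ (A ∖ {x40}) = ∅, so x is NOT a limit point.
  x = x41: opens ∋ x are {x41, x42}, {x41, x42, x43}, {x40, x41, x42, x43}; each meets A ∖ {x41}, so x IS a limit point.
  x = x42: open {x42} ∋ x has {x42} ∩ (A ∖ {x42}) = ∅, so x is NOT a limit point.
  x = x43: open {x43} ∋ x has {x43} ∩ (A ∖ {x43}) = ∅, so x is NOT a limit point.
Collecting: A' = {x41}.


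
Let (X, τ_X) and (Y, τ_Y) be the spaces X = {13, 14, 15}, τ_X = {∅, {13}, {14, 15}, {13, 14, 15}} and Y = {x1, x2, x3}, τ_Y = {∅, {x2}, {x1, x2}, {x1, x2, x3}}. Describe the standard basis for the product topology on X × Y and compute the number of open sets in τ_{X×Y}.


Basis B = {∅ × ∅, {13} × {x2}, {13} × {x1, x2}, {14, 15} × {x2}, {13} × {x1, x2, x3}, {13, 14, 15} × {x2}, {14, 15} × {x1, x2}, {13, 14, 15} × {x1, x2}, {14, 15} × {x1, x2, x3}, {13, 14, 15} × {x1, x2, x3}}; |τ_{X×Y}| = 16.

Enumerate products U × V with U ∈ τ_X, V ∈ τ_Y (deduplicated):
  ∅ × ∅ = {} (∅)
  {13} × {x2} = {(13,x2)}
  {13} × {x1, x2} = {(13,x1), (13,x2)}
  {14, 15} × {x2} = {(14,x2), (15,x2)}
  {13} × {x1, x2, x3} = {(13,x1), (13,x2), (13,x3)}
  {13, 14, 15} × {x2} = {(13,x2), (14,x2), (15,x2)}
  {14, 15} × {x1, x2} = {(14,x1), (14,x2), (15,x1), (15,x2)}
  {13, 14, 15} × {x1, x2} = {(13,x1), (13,x2), (14,x1), (14,x2), (15,x1), (15,x2)}
  {14, 15} × {x1, x2, x3} = {(14,x1), (14,x2), (14,x3), (15,x1), (15,x2), (15,x3)}
  {13, 14, 15} × {x1, x2, x3} = {(13,x1), (13,x2), (13,x3), (14,x1), (14,x2), (14,x3), (15,x1), (15,x2), (15,x3)}
These 10 distinct sets form the basis B.
Close under arbitrary unions to get τ_{X×Y}; counting gives |τ_{X×Y}| = 16.


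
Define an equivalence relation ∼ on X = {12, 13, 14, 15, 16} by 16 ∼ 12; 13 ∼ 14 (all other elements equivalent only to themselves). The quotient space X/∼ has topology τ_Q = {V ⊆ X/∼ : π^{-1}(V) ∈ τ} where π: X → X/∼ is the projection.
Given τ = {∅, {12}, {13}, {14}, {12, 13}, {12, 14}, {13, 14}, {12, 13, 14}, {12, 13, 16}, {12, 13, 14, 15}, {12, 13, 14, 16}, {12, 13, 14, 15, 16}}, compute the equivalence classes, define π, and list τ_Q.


X/∼ = {[12=16], [13=14], [15]}; |τ_Q| = 4.

Equivalence classes: [12=16], [13=14], [15].
Quotient map π: X → X/∼ sends 12 ↦ [12=16], 13 ↦ [13=14], 14 ↦ [13=14], 15 ↦ [15], 16 ↦ [12=16].
For each subset V ⊆ X/∼, compute π^{-1}(V) ⊆ X and check whether π^{-1}(V) ∈ τ. V is open in τ_Q iff π^{-1}(V) ∈ τ.
  V = {}: π^{-1}(V) = ∅ ∈ τ ✓.
  V = {[12=16]}: π^{-1}(V) = {12, 16} ∉ τ ✗.
  V = {[13=14]}: π^{-1}(V) = {13, 14} ∈ τ ✓.
  V = {[12=16], [13=14]}: π^{-1}(V) = {12, 13, 14, 16} ∈ τ ✓.
  V = {[15]}: π^{-1}(V) = {15} ∉ τ ✗.
  V = {[12=16], [15]}: π^{-1}(V) = {12, 15, 16} ∉ τ ✗.
  V = {[13=14], [15]}: π^{-1}(V) = {13, 14, 15} ∉ τ ✗.
  V = {[12=16], [13=14], [15]}: π^{-1}(V) = {12, 13, 14, 15, 16} ∈ τ ✓.
Open sets in the quotient: τ_Q = {{}, {[13=14]}, {[12=16], [13=14]}, {[12=16], [13=14], [15]}} (4 elements).


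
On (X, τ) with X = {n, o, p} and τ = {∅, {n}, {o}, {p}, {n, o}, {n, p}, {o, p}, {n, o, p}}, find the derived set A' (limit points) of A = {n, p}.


A' = ∅

For each x ∈ X, list the open sets U ∈ τ with x ∈ U, then check whether U ∩ (A ∖ {x}) ≠ ∅ for every such U.
  x = n: open {n} ∋ x has {n} ∩ (A ∖ {n}) = ∅, so x is NOT a limit point.
  x = o: open {o} ∋ x has {o} ∩ (A ∖ {o}) = ∅, so x is NOT a limit point.
  x = p: open {p} ∋ x has {p} ∩ (A ∖ {p}) = ∅, so x is NOT a limit point.
Collecting: A' = ∅.


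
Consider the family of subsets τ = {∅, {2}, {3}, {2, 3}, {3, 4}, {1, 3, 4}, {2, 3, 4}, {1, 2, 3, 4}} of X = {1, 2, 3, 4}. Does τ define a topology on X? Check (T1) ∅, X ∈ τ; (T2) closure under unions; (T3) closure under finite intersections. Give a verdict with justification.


τ IS a topology on X.

Axiom (T1): ∅ ∈ τ? Yes; X ∈ τ? Yes.
Axiom (T2/T3): check pairwise unions and intersections of members of τ.
All pairwise intersections and unions checked — each lies in τ. Therefore τ satisfies (T1), (T2), (T3): it IS a topology on X.


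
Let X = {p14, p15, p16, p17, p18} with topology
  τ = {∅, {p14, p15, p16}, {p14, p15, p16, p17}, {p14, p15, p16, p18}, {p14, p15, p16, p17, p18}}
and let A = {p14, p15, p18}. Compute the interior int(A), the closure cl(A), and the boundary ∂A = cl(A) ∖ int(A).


int(A) = ∅, cl(A) = {p14, p15, p16, p17, p18}, ∂A = {p14, p15, p16, p17, p18}.

Closed sets in (X, τ) are complements of opens:
  closed(X, τ) = {∅, {p17}, {p18}, {p17, p18}, {p14, p15, p16, p17, p18}}.
int(A) = ⋃ {U ∈ τ : U ⊆ A}. Opens contained in A: ∅.
Taking the union of these: int(A) = ∅.
cl(A) = ⋂ {C closed : A ⊆ C}. Closed sets containing A: {p14, p15, p16, p17, p18}.
Intersecting these: cl(A) = {p14, p15, p16, p17, p18}.
∂A = cl(A) ∖ int(A) = {p14, p15, p16, p17, p18} ∖ ∅ = {p14, p15, p16, p17, p18}.


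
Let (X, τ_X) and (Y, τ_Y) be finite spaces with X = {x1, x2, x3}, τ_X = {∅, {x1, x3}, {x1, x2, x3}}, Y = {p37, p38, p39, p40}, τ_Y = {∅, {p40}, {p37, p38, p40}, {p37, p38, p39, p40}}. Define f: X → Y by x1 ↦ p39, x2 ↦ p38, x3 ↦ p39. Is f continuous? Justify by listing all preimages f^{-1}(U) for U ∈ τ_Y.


f is NOT continuous.

Compute f^{-1}(U) for each U ∈ τ_Y:
  U = ∅: f^{-1}(U) = ∅ ∈ τ_X ✓.
  U = {p40}: f^{-1}(U) = ∅ ∈ τ_X ✓.
  U = {p37, p38, p40}: f^{-1}(U) = {x2} ∉ τ_X ✗.
  U = {p37, p38, p39, p40}: f^{-1}(U) = {x1, x2, x3} ∈ τ_X ✓.
Found U = {p37, p38, p40} with f^{-1}(U) = {x2} not in τ_X. Therefore f is NOT continuous.


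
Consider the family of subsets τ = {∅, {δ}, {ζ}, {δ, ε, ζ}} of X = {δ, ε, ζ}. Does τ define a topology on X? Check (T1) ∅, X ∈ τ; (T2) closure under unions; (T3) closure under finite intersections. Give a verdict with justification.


τ is NOT a topology on X.

Axiom (T1): ∅ ∈ τ? Yes; X ∈ τ? Yes.
Axiom (T2/T3): check pairwise unions and intersections of members of τ.
Counterexample for (T2): {δ} ∪ {ζ} = {δ, ζ} ∉ τ. Therefore τ is NOT a topology.


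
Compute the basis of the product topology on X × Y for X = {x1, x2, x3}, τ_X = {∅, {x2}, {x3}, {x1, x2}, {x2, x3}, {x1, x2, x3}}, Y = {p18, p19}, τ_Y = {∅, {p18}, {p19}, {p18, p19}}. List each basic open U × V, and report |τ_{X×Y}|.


Basis B = {∅ × ∅, {x2} × {p18}, {x2} × {p19}, {x3} × {p18}, {x3} × {p19}, {x1, x2} × {p18}, {x1, x2} × {p19}, {x2} × {p18, p19}, {x2, x3} × {p18}, {x2, x3} × {p19}, {x3} × {p18, p19}, {x1, x2, x3} × {p18}, {x1, x2, x3} × {p19}, {x1, x2} × {p18, p19}, {x2, x3} × {p18, p19}, {x1, x2, x3} × {p18, p19}}; |τ_{X×Y}| = 36.

Enumerate products U × V with U ∈ τ_X, V ∈ τ_Y (deduplicated):
  ∅ × ∅ = {} (∅)
  {x2} × {p18} = {(x2,p18)}
  {x2} × {p19} = {(x2,p19)}
  {x3} × {p18} = {(x3,p18)}
  {x3} × {p19} = {(x3,p19)}
  {x1, x2} × {p18} = {(x1,p18), (x2,p18)}
  {x1, x2} × {p19} = {(x1,p19), (x2,p19)}
  {x2} × {p18, p19} = {(x2,p18), (x2,p19)}
  {x2, x3} × {p18} = {(x2,p18), (x3,p18)}
  {x2, x3} × {p19} = {(x2,p19), (x3,p19)}
  {x3} × {p18, p19} = {(x3,p18), (x3,p19)}
  {x1, x2, x3} × {p18} = {(x1,p18), (x2,p18), (x3,p18)}
  {x1, x2, x3} × {p19} = {(x1,p19), (x2,p19), (x3,p19)}
  {x1, x2} × {p18, p19} = {(x1,p18), (x1,p19), (x2,p18), (x2,p19)}
  {x2, x3} × {p18, p19} = {(x2,p18), (x2,p19), (x3,p18), (x3,p19)}
  {x1, x2, x3} × {p18, p19} = {(x1,p18), (x1,p19), (x2,p18), (x2,p19), (x3,p18), (x3,p19)}
These 16 distinct sets form the basis B.
Close under arbitrary unions to get τ_{X×Y}; counting gives |τ_{X×Y}| = 36.


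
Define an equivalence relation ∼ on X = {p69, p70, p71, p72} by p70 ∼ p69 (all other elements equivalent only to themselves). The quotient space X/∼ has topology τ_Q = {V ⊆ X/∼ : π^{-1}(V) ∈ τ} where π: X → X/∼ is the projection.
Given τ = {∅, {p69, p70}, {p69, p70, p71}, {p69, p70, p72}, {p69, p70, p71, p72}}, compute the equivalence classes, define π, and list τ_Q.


X/∼ = {[p69=p70], [p71], [p72]}; |τ_Q| = 5.

Equivalence classes: [p69=p70], [p71], [p72].
Quotient map π: X → X/∼ sends p69 ↦ [p69=p70], p70 ↦ [p69=p70], p71 ↦ [p71], p72 ↦ [p72].
For each subset V ⊆ X/∼, compute π^{-1}(V) ⊆ X and check whether π^{-1}(V) ∈ τ. V is open in τ_Q iff π^{-1}(V) ∈ τ.
  V = {}: π^{-1}(V) = ∅ ∈ τ ✓.
  V = {[p69=p70]}: π^{-1}(V) = {p69, p70} ∈ τ ✓.
  V = {[p71]}: π^{-1}(V) = {p71} ∉ τ ✗.
  V = {[p69=p70], [p71]}: π^{-1}(V) = {p69, p70, p71} ∈ τ ✓.
  V = {[p72]}: π^{-1}(V) = {p72} ∉ τ ✗.
  V = {[p69=p70], [p72]}: π^{-1}(V) = {p69, p70, p72} ∈ τ ✓.
  V = {[p71], [p72]}: π^{-1}(V) = {p71, p72} ∉ τ ✗.
  V = {[p69=p70], [p71], [p72]}: π^{-1}(V) = {p69, p70, p71, p72} ∈ τ ✓.
Open sets in the quotient: τ_Q = {{}, {[p69=p70]}, {[p69=p70], [p71]}, {[p69=p70], [p72]}, {[p69=p70], [p71], [p72]}} (5 elements).


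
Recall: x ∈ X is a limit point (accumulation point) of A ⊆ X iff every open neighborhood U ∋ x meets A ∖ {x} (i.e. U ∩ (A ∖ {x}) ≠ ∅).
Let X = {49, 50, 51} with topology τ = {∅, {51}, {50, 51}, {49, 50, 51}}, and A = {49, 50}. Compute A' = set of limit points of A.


A' = {49}

For each x ∈ X, list the open sets U ∈ τ with x ∈ U, then check whether U ∩ (A ∖ {x}) ≠ ∅ for every such U.
  x = 49: opens ∋ x are {49, 50, 51}; each meets A ∖ {49}, so x IS a limit point.
  x = 50: open {50, 51} ∋ x has {50, 51} ∩ (A ∖ {50}) = ∅, so x is NOT a limit point.
  x = 51: open {51} ∋ x has {51} ∩ (A ∖ {51}) = ∅, so x is NOT a limit point.
Collecting: A' = {49}.


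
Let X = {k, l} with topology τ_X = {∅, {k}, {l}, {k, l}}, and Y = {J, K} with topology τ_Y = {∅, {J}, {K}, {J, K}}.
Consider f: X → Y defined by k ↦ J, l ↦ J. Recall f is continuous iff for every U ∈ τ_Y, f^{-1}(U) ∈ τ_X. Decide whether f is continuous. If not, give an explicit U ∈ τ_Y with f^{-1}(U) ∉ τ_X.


f IS continuous.

Compute f^{-1}(U) for each U ∈ τ_Y:
  U = ∅: f^{-1}(U) = ∅ ∈ τ_X ✓.
  U = {J}: f^{-1}(U) = {k, l} ∈ τ_X ✓.
  U = {K}: f^{-1}(U) = ∅ ∈ τ_X ✓.
  U = {J, K}: f^{-1}(U) = {k, l} ∈ τ_X ✓.
Every preimage lies in τ_X, so f IS continuous.


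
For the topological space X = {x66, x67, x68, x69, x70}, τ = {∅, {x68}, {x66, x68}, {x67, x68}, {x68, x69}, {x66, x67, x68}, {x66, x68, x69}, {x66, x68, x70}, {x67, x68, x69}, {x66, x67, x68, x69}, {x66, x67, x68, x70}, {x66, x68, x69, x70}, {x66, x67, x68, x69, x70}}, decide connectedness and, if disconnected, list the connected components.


(X, τ) is connected.

Find clopen sets (U ∈ τ with X ∖ U ∈ τ):
  U = ∅, X ∖ U = {x66, x67, x68, x69, x70} — both open, so U is clopen.
  U = {x66, x67, x68, x69, x70}, X ∖ U = ∅ — both open, so U is clopen.
Only trivial clopens (∅ and X) exist, so (X, τ) is connected.
Compute connected components by grouping points that agree on all clopens:
  component: {x66, x67, x68, x69, x70}


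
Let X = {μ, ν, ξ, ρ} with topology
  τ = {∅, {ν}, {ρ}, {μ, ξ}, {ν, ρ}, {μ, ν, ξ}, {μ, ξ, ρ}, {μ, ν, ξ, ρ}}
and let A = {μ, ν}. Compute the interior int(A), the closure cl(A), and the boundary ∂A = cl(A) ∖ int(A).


int(A) = {ν}, cl(A) = {μ, ν, ξ}, ∂A = {μ, ξ}.

Closed sets in (X, τ) are complements of opens:
  closed(X, τ) = {∅, {ν}, {ρ}, {μ, ξ}, {ν, ρ}, {μ, ν, ξ}, {μ, ξ, ρ}, {μ, ν, ξ, ρ}}.
int(A) = ⋃ {U ∈ τ : U ⊆ A}. Opens contained in A: ∅, {ν}.
Taking the union of these: int(A) = {ν}.
cl(A) = ⋂ {C closed : A ⊆ C}. Closed sets containing A: {μ, ν, ξ}, {μ, ν, ξ, ρ}.
Intersecting these: cl(A) = {μ, ν, ξ}.
∂A = cl(A) ∖ int(A) = {μ, ν, ξ} ∖ {ν} = {μ, ξ}.


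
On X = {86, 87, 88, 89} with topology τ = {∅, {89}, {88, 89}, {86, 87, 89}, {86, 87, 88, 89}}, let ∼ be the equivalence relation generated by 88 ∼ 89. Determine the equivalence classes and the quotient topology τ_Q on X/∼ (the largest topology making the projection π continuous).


X/∼ = {[86], [87], [88=89]}; |τ_Q| = 3.

Equivalence classes: [86], [87], [88=89].
Quotient map π: X → X/∼ sends 86 ↦ [86], 87 ↦ [87], 88 ↦ [88=89], 89 ↦ [88=89].
For each subset V ⊆ X/∼, compute π^{-1}(V) ⊆ X and check whether π^{-1}(V) ∈ τ. V is open in τ_Q iff π^{-1}(V) ∈ τ.
  V = {}: π^{-1}(V) = ∅ ∈ τ ✓.
  V = {[86]}: π^{-1}(V) = {86} ∉ τ ✗.
  V = {[87]}: π^{-1}(V) = {87} ∉ τ ✗.
  V = {[86], [87]}: π^{-1}(V) = {86, 87} ∉ τ ✗.
  V = {[88=89]}: π^{-1}(V) = {88, 89} ∈ τ ✓.
  V = {[86], [88=89]}: π^{-1}(V) = {86, 88, 89} ∉ τ ✗.
  V = {[87], [88=89]}: π^{-1}(V) = {87, 88, 89} ∉ τ ✗.
  V = {[86], [87], [88=89]}: π^{-1}(V) = {86, 87, 88, 89} ∈ τ ✓.
Open sets in the quotient: τ_Q = {{}, {[88=89]}, {[86], [87], [88=89]}} (3 elements).


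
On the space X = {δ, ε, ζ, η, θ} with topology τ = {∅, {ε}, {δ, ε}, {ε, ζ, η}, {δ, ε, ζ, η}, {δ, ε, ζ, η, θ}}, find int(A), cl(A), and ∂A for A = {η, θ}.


int(A) = ∅, cl(A) = {ζ, η, θ}, ∂A = {ζ, η, θ}.

Closed sets in (X, τ) are complements of opens:
  closed(X, τ) = {∅, {θ}, {δ, θ}, {ζ, η, θ}, {δ, ζ, η, θ}, {δ, ε, ζ, η, θ}}.
int(A) = ⋃ {U ∈ τ : U ⊆ A}. Opens contained in A: ∅.
Taking the union of these: int(A) = ∅.
cl(A) = ⋂ {C closed : A ⊆ C}. Closed sets containing A: {ζ, η, θ}, {δ, ζ, η, θ}, {δ, ε, ζ, η, θ}.
Intersecting these: cl(A) = {ζ, η, θ}.
∂A = cl(A) ∖ int(A) = {ζ, η, θ} ∖ ∅ = {ζ, η, θ}.


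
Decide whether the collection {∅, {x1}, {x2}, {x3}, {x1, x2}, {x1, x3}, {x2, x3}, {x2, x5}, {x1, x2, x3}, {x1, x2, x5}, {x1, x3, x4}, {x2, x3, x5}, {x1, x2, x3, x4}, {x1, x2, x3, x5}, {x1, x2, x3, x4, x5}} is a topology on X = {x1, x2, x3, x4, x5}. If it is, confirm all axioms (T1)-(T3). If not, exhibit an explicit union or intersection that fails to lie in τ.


τ IS a topology on X.

Axiom (T1): ∅ ∈ τ? Yes; X ∈ τ? Yes.
Axiom (T2/T3): check pairwise unions and intersections of members of τ.
All pairwise intersections and unions checked — each lies in τ. Therefore τ satisfies (T1), (T2), (T3): it IS a topology on X.


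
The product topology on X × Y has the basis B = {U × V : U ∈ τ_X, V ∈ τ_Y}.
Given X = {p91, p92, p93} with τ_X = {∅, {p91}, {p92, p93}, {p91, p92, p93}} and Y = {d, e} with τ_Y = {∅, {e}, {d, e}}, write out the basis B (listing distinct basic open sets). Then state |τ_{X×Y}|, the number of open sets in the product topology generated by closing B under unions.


Basis B = {∅ × ∅, {p91} × {e}, {p91} × {d, e}, {p92, p93} × {e}, {p91, p92, p93} × {e}, {p92, p93} × {d, e}, {p91, p92, p93} × {d, e}}; |τ_{X×Y}| = 9.

Enumerate products U × V with U ∈ τ_X, V ∈ τ_Y (deduplicated):
  ∅ × ∅ = {} (∅)
  {p91} × {e} = {(p91,e)}
  {p91} × {d, e} = {(p91,d), (p91,e)}
  {p92, p93} × {e} = {(p92,e), (p93,e)}
  {p91, p92, p93} × {e} = {(p91,e), (p92,e), (p93,e)}
  {p92, p93} × {d, e} = {(p92,d), (p92,e), (p93,d), (p93,e)}
  {p91, p92, p93} × {d, e} = {(p91,d), (p91,e), (p92,d), (p92,e), (p93,d), (p93,e)}
These 7 distinct sets form the basis B.
Close under arbitrary unions to get τ_{X×Y}; counting gives |τ_{X×Y}| = 9.


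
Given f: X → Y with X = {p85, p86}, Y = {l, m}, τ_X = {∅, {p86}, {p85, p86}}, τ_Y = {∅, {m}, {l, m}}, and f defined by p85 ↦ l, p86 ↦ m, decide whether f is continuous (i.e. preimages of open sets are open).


f IS continuous.

Compute f^{-1}(U) for each U ∈ τ_Y:
  U = ∅: f^{-1}(U) = ∅ ∈ τ_X ✓.
  U = {m}: f^{-1}(U) = {p86} ∈ τ_X ✓.
  U = {l, m}: f^{-1}(U) = {p85, p86} ∈ τ_X ✓.
Every preimage lies in τ_X, so f IS continuous.


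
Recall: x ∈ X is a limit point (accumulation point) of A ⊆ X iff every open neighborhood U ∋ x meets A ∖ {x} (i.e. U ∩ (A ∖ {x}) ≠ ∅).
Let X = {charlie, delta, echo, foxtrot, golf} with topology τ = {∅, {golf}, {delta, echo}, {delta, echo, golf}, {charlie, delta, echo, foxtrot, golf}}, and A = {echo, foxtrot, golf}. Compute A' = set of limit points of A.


A' = {charlie, delta, foxtrot}

For each x ∈ X, list the open sets U ∈ τ with x ∈ U, then check whether U ∩ (A ∖ {x}) ≠ ∅ for every such U.
  x = charlie: opens ∋ x are {charlie, delta, echo, foxtrot, golf}; each meets A ∖ {charlie}, so x IS a limit point.
  x = delta: opens ∋ x are {delta, echo}, {delta, echo, golf}, {charlie, delta, echo, foxtrot, golf}; each meets A ∖ {delta}, so x IS a limit point.
  x = echo: open {delta, echo} ∋ x has {delta, echo} ∩ (A ∖ {echo}) = ∅, so x is NOT a limit point.
  x = foxtrot: opens ∋ x are {charlie, delta, echo, foxtrot, golf}; each meets A ∖ {foxtrot}, so x IS a limit point.
  x = golf: open {golf} ∋ x has {golf} ∩ (A ∖ {golf}) = ∅, so x is NOT a limit point.
Collecting: A' = {charlie, delta, foxtrot}.


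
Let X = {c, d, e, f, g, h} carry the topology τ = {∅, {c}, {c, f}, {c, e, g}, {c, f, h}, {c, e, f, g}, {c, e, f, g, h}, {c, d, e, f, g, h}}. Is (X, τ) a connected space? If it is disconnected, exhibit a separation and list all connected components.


(X, τ) is connected.

Find clopen sets (U ∈ τ with X ∖ U ∈ τ):
  U = ∅, X ∖ U = {c, d, e, f, g, h} — both open, so U is clopen.
  U = {c, d, e, f, g, h}, X ∖ U = ∅ — both open, so U is clopen.
Only trivial clopens (∅ and X) exist, so (X, τ) is connected.
Compute connected components by grouping points that agree on all clopens:
  component: {c, d, e, f, g, h}


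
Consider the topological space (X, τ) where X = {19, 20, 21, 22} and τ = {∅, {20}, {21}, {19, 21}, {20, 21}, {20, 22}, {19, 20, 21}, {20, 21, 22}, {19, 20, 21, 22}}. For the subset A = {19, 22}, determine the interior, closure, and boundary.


int(A) = ∅, cl(A) = {19, 22}, ∂A = {19, 22}.

Closed sets in (X, τ) are complements of opens:
  closed(X, τ) = {∅, {19}, {22}, {19, 21}, {19, 22}, {20, 22}, {19, 20, 22}, {19, 21, 22}, {19, 20, 21, 22}}.
int(A) = ⋃ {U ∈ τ : U ⊆ A}. Opens contained in A: ∅.
Taking the union of these: int(A) = ∅.
cl(A) = ⋂ {C closed : A ⊆ C}. Closed sets containing A: {19, 22}, {19, 20, 22}, {19, 21, 22}, {19, 20, 21, 22}.
Intersecting these: cl(A) = {19, 22}.
∂A = cl(A) ∖ int(A) = {19, 22} ∖ ∅ = {19, 22}.


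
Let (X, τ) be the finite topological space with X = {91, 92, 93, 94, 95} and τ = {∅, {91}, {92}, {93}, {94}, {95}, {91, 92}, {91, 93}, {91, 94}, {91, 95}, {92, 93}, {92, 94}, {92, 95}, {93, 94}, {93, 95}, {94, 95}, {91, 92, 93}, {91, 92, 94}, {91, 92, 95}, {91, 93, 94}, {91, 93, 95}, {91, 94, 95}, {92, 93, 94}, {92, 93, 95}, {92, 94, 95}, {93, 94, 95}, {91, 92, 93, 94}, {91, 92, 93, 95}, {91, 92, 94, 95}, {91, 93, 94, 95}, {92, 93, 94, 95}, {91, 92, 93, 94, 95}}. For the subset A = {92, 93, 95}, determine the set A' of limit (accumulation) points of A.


A' = ∅

For each x ∈ X, list the open sets U ∈ τ with x ∈ U, then check whether U ∩ (A ∖ {x}) ≠ ∅ for every such U.
  x = 91: open {91} ∋ x has {91} ∩ (A ∖ {91}) = ∅, so x is NOT a limit point.
  x = 92: open {92} ∋ x has {92} ∩ (A ∖ {92}) = ∅, so x is NOT a limit point.
  x = 93: open {93} ∋ x has {93} ∩ (A ∖ {93}) = ∅, so x is NOT a limit point.
  x = 94: open {94} ∋ x has {94} ∩ (A ∖ {94}) = ∅, so x is NOT a limit point.
  x = 95: open {95} ∋ x has {95} ∩ (A ∖ {95}) = ∅, so x is NOT a limit point.
Collecting: A' = ∅.


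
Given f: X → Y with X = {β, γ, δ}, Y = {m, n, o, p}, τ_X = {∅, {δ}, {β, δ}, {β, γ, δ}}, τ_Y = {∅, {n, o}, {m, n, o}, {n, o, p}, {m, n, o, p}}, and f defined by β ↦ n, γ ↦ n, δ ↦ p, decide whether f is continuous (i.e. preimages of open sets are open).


f is NOT continuous.

Compute f^{-1}(U) for each U ∈ τ_Y:
  U = ∅: f^{-1}(U) = ∅ ∈ τ_X ✓.
  U = {n, o}: f^{-1}(U) = {β, γ} ∉ τ_X ✗.
  U = {m, n, o}: f^{-1}(U) = {β, γ} ∉ τ_X ✗.
  U = {n, o, p}: f^{-1}(U) = {β, γ, δ} ∈ τ_X ✓.
  U = {m, n, o, p}: f^{-1}(U) = {β, γ, δ} ∈ τ_X ✓.
Found U = {n, o} with f^{-1}(U) = {β, γ} not in τ_X. Therefore f is NOT continuous.


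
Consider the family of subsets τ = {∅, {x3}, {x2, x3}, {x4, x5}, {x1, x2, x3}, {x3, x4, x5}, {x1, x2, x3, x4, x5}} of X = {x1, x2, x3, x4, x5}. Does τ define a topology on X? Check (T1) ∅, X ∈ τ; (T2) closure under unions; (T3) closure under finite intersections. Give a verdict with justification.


τ is NOT a topology on X.

Axiom (T1): ∅ ∈ τ? Yes; X ∈ τ? Yes.
Axiom (T2/T3): check pairwise unions and intersections of members of τ.
Counterexample for (T2): {x2, x3} ∪ {x4, x5} = {x2, x3, x4, x5} ∉ τ. Therefore τ is NOT a topology.


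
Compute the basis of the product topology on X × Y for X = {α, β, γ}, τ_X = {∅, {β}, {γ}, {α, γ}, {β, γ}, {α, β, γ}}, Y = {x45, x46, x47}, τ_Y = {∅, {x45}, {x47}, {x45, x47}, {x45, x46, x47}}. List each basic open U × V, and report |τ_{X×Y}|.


Basis B = {∅ × ∅, {β} × {x45}, {β} × {x47}, {γ} × {x45}, {γ} × {x47}, {α, γ} × {x45}, {α, γ} × {x47}, {β} × {x45, x47}, {β, γ} × {x45}, {β, γ} × {x47}, {γ} × {x45, x47}, {α, β, γ} × {x45}, {α, β, γ} × {x47}, {β} × {x45, x46, x47}, {γ} × {x45, x46, x47}, {α, γ} × {x45, x47}, {β, γ} × {x45, x47}, {α, γ} × {x45, x46, x47}, {α, β, γ} × {x45, x47}, {β, γ} × {x45, x46, x47}, {α, β, γ} × {x45, x46, x47}}; |τ_{X×Y}| = 70.

Enumerate products U × V with U ∈ τ_X, V ∈ τ_Y (deduplicated):
  ∅ × ∅ = {} (∅)
  {β} × {x45} = {(β,x45)}
  {β} × {x47} = {(β,x47)}
  {γ} × {x45} = {(γ,x45)}
  {γ} × {x47} = {(γ,x47)}
  {α, γ} × {x45} = {(α,x45), (γ,x45)}
  {α, γ} × {x47} = {(α,x47), (γ,x47)}
  {β} × {x45, x47} = {(β,x45), (β,x47)}
  {β, γ} × {x45} = {(β,x45), (γ,x45)}
  {β, γ} × {x47} = {(β,x47), (γ,x47)}
  {γ} × {x45, x47} = {(γ,x45), (γ,x47)}
  {α, β, γ} × {x45} = {(α,x45), (β,x45), (γ,x45)}
  {α, β, γ} × {x47} = {(α,x47), (β,x47), (γ,x47)}
  {β} × {x45, x46, x47} = {(β,x45), (β,x46), (β,x47)}
  {γ} × {x45, x46, x47} = {(γ,x45), (γ,x46), (γ,x47)}
  {α, γ} × {x45, x47} = {(α,x45), (α,x47), (γ,x45), (γ,x47)}
  {β, γ} × {x45, x47} = {(β,x45), (β,x47), (γ,x45), (γ,x47)}
  {α, γ} × {x45, x46, x47} = {(α,x45), (α,x46), (α,x47), (γ,x45), (γ,x46), (γ,x47)}
  {α, β, γ} × {x45, x47} = {(α,x45), (α,x47), (β,x45), (β,x47), (γ,x45), (γ,x47)}
  {β, γ} × {x45, x46, x47} = {(β,x45), (β,x46), (β,x47), (γ,x45), (γ,x46), (γ,x47)}
  {α, β, γ} × {x45, x46, x47} = {(α,x45), (α,x46), (α,x47), (β,x45), (β,x46), (β,x47), (γ,x45), (γ,x46), (γ,x47)}
These 21 distinct sets form the basis B.
Close under arbitrary unions to get τ_{X×Y}; counting gives |τ_{X×Y}| = 70.


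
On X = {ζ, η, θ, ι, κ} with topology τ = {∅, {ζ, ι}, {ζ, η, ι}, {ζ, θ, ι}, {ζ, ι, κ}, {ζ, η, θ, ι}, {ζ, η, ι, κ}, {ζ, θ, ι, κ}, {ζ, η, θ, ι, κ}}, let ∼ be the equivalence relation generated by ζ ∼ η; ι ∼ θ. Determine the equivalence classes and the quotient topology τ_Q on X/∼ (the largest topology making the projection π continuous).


X/∼ = {[ζ=η], [θ=ι], [κ]}; |τ_Q| = 3.

Equivalence classes: [ζ=η], [θ=ι], [κ].
Quotient map π: X → X/∼ sends ζ ↦ [ζ=η], η ↦ [ζ=η], θ ↦ [θ=ι], ι ↦ [θ=ι], κ ↦ [κ].
For each subset V ⊆ X/∼, compute π^{-1}(V) ⊆ X and check whether π^{-1}(V) ∈ τ. V is open in τ_Q iff π^{-1}(V) ∈ τ.
  V = {}: π^{-1}(V) = ∅ ∈ τ ✓.
  V = {[ζ=η]}: π^{-1}(V) = {ζ, η} ∉ τ ✗.
  V = {[θ=ι]}: π^{-1}(V) = {θ, ι} ∉ τ ✗.
  V = {[ζ=η], [θ=ι]}: π^{-1}(V) = {ζ, η, θ, ι} ∈ τ ✓.
  V = {[κ]}: π^{-1}(V) = {κ} ∉ τ ✗.
  V = {[ζ=η], [κ]}: π^{-1}(V) = {ζ, η, κ} ∉ τ ✗.
  V = {[θ=ι], [κ]}: π^{-1}(V) = {θ, ι, κ} ∉ τ ✗.
  V = {[ζ=η], [θ=ι], [κ]}: π^{-1}(V) = {ζ, η, θ, ι, κ} ∈ τ ✓.
Open sets in the quotient: τ_Q = {{}, {[ζ=η], [θ=ι]}, {[ζ=η], [θ=ι], [κ]}} (3 elements).


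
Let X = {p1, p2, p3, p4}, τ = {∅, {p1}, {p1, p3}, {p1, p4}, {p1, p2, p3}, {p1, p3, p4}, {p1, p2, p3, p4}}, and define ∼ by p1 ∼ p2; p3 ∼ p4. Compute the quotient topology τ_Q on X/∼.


X/∼ = {[p1=p2], [p3=p4]}; |τ_Q| = 2.

Equivalence classes: [p1=p2], [p3=p4].
Quotient map π: X → X/∼ sends p1 ↦ [p1=p2], p2 ↦ [p1=p2], p3 ↦ [p3=p4], p4 ↦ [p3=p4].
For each subset V ⊆ X/∼, compute π^{-1}(V) ⊆ X and check whether π^{-1}(V) ∈ τ. V is open in τ_Q iff π^{-1}(V) ∈ τ.
  V = {}: π^{-1}(V) = ∅ ∈ τ ✓.
  V = {[p1=p2]}: π^{-1}(V) = {p1, p2} ∉ τ ✗.
  V = {[p3=p4]}: π^{-1}(V) = {p3, p4} ∉ τ ✗.
  V = {[p1=p2], [p3=p4]}: π^{-1}(V) = {p1, p2, p3, p4} ∈ τ ✓.
Open sets in the quotient: τ_Q = {{}, {[p1=p2], [p3=p4]}} (2 elements).


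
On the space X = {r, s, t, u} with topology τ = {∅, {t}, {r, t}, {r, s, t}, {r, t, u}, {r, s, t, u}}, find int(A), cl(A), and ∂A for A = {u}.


int(A) = ∅, cl(A) = {u}, ∂A = {u}.

Closed sets in (X, τ) are complements of opens:
  closed(X, τ) = {∅, {s}, {u}, {s, u}, {r, s, u}, {r, s, t, u}}.
int(A) = ⋃ {U ∈ τ : U ⊆ A}. Opens contained in A: ∅.
Taking the union of these: int(A) = ∅.
cl(A) = ⋂ {C closed : A ⊆ C}. Closed sets containing A: {u}, {s, u}, {r, s, u}, {r, s, t, u}.
Intersecting these: cl(A) = {u}.
∂A = cl(A) ∖ int(A) = {u} ∖ ∅ = {u}.


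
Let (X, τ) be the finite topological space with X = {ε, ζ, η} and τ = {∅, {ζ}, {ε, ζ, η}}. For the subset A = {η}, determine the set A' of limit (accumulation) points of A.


A' = {ε}

For each x ∈ X, list the open sets U ∈ τ with x ∈ U, then check whether U ∩ (A ∖ {x}) ≠ ∅ for every such U.
  x = ε: opens ∋ x are {ε, ζ, η}; each meets A ∖ {ε}, so x IS a limit point.
  x = ζ: open {ζ} ∋ x has {ζ} ∩ (A ∖ {ζ}) = ∅, so x is NOT a limit point.
  x = η: open {ε, ζ, η} ∋ x has {ε, ζ, η} ∩ (A ∖ {η}) = ∅, so x is NOT a limit point.
Collecting: A' = {ε}.


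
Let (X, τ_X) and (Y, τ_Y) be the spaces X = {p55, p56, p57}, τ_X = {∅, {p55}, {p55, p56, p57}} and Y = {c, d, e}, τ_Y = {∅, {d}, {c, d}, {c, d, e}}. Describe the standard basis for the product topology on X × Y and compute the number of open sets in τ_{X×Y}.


Basis B = {∅ × ∅, {p55} × {d}, {p55} × {c, d}, {p55} × {c, d, e}, {p55, p56, p57} × {d}, {p55, p56, p57} × {c, d}, {p55, p56, p57} × {c, d, e}}; |τ_{X×Y}| = 10.

Enumerate products U × V with U ∈ τ_X, V ∈ τ_Y (deduplicated):
  ∅ × ∅ = {} (∅)
  {p55} × {d} = {(p55,d)}
  {p55} × {c, d} = {(p55,c), (p55,d)}
  {p55} × {c, d, e} = {(p55,c), (p55,d), (p55,e)}
  {p55, p56, p57} × {d} = {(p55,d), (p56,d), (p57,d)}
  {p55, p56, p57} × {c, d} = {(p55,c), (p55,d), (p56,c), (p56,d), (p57,c), (p57,d)}
  {p55, p56, p57} × {c, d, e} = {(p55,c), (p55,d), (p55,e), (p56,c), (p56,d), (p56,e), (p57,c), (p57,d), (p57,e)}
These 7 distinct sets form the basis B.
Close under arbitrary unions to get τ_{X×Y}; counting gives |τ_{X×Y}| = 10.


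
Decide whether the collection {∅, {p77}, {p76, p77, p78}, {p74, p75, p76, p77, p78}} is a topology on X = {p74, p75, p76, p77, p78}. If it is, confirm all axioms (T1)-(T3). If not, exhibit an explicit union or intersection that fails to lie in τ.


τ IS a topology on X.

Axiom (T1): ∅ ∈ τ? Yes; X ∈ τ? Yes.
Axiom (T2/T3): check pairwise unions and intersections of members of τ.
All pairwise intersections and unions checked — each lies in τ. Therefore τ satisfies (T1), (T2), (T3): it IS a topology on X.
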